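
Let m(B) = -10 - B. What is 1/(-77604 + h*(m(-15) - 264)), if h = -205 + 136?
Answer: -1/59733 ≈ -1.6741e-5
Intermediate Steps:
h = -69
1/(-77604 + h*(m(-15) - 264)) = 1/(-77604 - 69*((-10 - 1*(-15)) - 264)) = 1/(-77604 - 69*((-10 + 15) - 264)) = 1/(-77604 - 69*(5 - 264)) = 1/(-77604 - 69*(-259)) = 1/(-77604 + 17871) = 1/(-59733) = -1/59733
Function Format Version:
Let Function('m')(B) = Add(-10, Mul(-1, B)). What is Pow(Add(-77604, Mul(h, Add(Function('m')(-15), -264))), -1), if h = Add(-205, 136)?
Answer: Rational(-1, 59733) ≈ -1.6741e-5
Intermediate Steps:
h = -69
Pow(Add(-77604, Mul(h, Add(Function('m')(-15), -264))), -1) = Pow(Add(-77604, Mul(-69, Add(Add(-10, Mul(-1, -15)), -264))), -1) = Pow(Add(-77604, Mul(-69, Add(Add(-10, 15), -264))), -1) = Pow(Add(-77604, Mul(-69, Add(5, -264))), -1) = Pow(Add(-77604, Mul(-69, -259)), -1) = Pow(Add(-77604, 17871), -1) = Pow(-59733, -1) = Rational(-1, 59733)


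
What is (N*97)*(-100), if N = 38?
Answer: -368600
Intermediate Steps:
(N*97)*(-100) = (38*97)*(-100) = 3686*(-100) = -368600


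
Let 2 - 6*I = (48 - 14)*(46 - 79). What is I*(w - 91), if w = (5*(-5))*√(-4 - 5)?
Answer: -51142/3 - 14050*I ≈ -17047.0 - 14050.0*I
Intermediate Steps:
I = 562/3 (I = ⅓ - (48 - 14)*(46 - 79)/6 = ⅓ - 17*(-33)/3 = ⅓ - ⅙*(-1122) = ⅓ + 187 = 562/3 ≈ 187.33)
w = -75*I ≈ -75.0*I
I*(w - 91) = 562*(-75*I - 91)/3 = 562*(-91 - 75*I)/3 = -51142/3 - 14050*I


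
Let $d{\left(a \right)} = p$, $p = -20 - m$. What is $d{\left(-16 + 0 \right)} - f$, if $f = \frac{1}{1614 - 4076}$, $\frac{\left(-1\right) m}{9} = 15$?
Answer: $\frac{283131}{2462} \approx 115.0$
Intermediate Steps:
$m = -135$ ($m = \left(-9\right) 15 = -135$)
$p = 115$ ($p = -20 - -135 = -20 + 135 = 115$)
$d{\left(a \right)} = 115$
$f = - \frac{1}{2462}$ ($f = \frac{1}{-2462} = - \frac{1}{2462} \approx -0.00040617$)
$d{\left(-16 + 0 \right)} - f = 115 - - \frac{1}{2462} = 115 + \frac{1}{2462} = \frac{283131}{2462}$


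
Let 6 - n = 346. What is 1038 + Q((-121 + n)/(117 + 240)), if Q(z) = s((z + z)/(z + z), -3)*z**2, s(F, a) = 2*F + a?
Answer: 132079541/127449 ≈ 1036.3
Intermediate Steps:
n = -340 (n = 6 - 1*346 = 6 - 346 = -340)
s(F, a) = a + 2*F
Q(z) = -z**2 (Q(z) = (-3 + 2*((z + z)/(z + z)))*z**2 = (-3 + 2*((2*z)/((2*z))))*z**2 = (-3 + 2*((2*z)*(1/(2*z))))*z**2 = (-3 + 2*1)*z**2 = (-3 + 2)*z**2 = -z**2)
1038 + Q((-121 + n)/(117 + 240)) = 1038 - ((-121 - 340)/(117 + 240))**2 = 1038 - (-461/357)**2 = 1038 - 1*212521/127449 = 1038 - 212521/127449 = 132079541/127449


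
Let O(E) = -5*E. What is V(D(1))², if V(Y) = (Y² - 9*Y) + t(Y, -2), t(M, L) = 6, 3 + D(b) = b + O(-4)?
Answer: 28224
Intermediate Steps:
D(b) = 17 + b (D(b) = -3 + (b - 5*(-4)) = -3 + (b + 20) = -3 + (20 + b) = 17 + b)
V(Y) = 6 + Y² - 9*Y (V(Y) = (Y² - 9*Y) + 6 = 6 + Y² - 9*Y)
V(D(1))² = (6 + (17 + 1)² - 9*(17 + 1))² = (6 + 18² - 9*18)² = (6 + 324 - 162)² = 168² = 28224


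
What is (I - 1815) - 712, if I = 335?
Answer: -2192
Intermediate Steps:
(I - 1815) - 712 = (335 - 1815) - 712 = -1480 - 712 = -2192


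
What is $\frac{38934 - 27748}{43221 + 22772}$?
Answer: $\frac{11186}{65993} \approx 0.1695$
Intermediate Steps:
$\frac{38934 - 27748}{43221 + 22772} = \frac{38934 - 27748}{65993} = \left(38934 - 27748\right) \frac{1}{65993} = 11186 \cdot \frac{1}{65993} = \frac{11186}{65993}$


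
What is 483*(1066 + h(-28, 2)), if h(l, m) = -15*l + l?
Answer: 704214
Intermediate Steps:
h(l, m) = -14*l
483*(1066 + h(-28, 2)) = 483*(1066 - 14*(-28)) = 483*(1066 + 392) = 483*1458 = 704214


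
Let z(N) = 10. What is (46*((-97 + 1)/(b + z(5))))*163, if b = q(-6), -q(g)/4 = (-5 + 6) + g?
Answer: -119968/5 ≈ -23994.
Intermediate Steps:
q(g) = -4 - 4*g (q(g) = -4*((-5 + 6) + g) = -4*(1 + g) = -4 - 4*g)
b = 20 (b = -4 - 4*(-6) = -4 + 24 = 20)
(46*((-97 + 1)/(b + z(5))))*163 = (46*((-97 + 1)/(20 + 10)))*163 = (46*(-96/30))*163 = (46*(-96*1/30))*163 = (46*(-16/5))*163 = -736/5*163 = -119968/5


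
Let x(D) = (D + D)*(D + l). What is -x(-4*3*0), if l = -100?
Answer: 0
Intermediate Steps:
x(D) = 2*D*(-100 + D) (x(D) = (D + D)*(D - 100) = (2*D)*(-100 + D) = 2*D*(-100 + D))
-x(-4*3*0) = -2*-4*3*0*(-100 - 4*3*0) = -2*(-12*0)*(-100 - 12*0) = -2*0*(-100 + 0) = -2*0*(-100) = -1*0 = 0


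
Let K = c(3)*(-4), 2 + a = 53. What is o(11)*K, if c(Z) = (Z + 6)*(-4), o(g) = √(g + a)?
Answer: 144*√62 ≈ 1133.9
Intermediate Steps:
a = 51 (a = -2 + 53 = 51)
o(g) = √(51 + g) (o(g) = √(g + 51) = √(51 + g))
c(Z) = -24 - 4*Z (c(Z) = (6 + Z)*(-4) = -24 - 4*Z)
K = 144 (K = (-24 - 4*3)*(-4) = (-24 - 12)*(-4) = -36*(-4) = 144)
o(11)*K = √(51 + 11)*144 = √62*144 = 144*√62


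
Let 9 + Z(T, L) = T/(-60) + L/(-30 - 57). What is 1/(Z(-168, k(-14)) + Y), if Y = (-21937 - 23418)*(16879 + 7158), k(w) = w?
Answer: -435/474236191352 ≈ -9.1726e-10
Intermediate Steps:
Z(T, L) = -9 - T/60 - L/87 (Z(T, L) = -9 + (T/(-60) + L/(-30 - 57)) = -9 + (T*(-1/60) + L/(-87)) = -9 + (-T/60 + L*(-1/87)) = -9 + (-T/60 - L/87) = -9 - T/60 - L/87)
Y = -1090198135 (Y = -45355*24037 = -1090198135)
1/(Z(-168, k(-14)) + Y) = 1/((-9 - 1/60*(-168) - 1/87*(-14)) - 1090198135) = 1/((-9 + 14/5 + 14/87) - 1090198135) = 1/(-2627/435 - 1090198135) = 1/(-474236191352/435) = -435/474236191352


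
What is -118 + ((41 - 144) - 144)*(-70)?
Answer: 17172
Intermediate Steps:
-118 + ((41 - 144) - 144)*(-70) = -118 + (-103 - 144)*(-70) = -118 - 247*(-70) = -118 + 17290 = 17172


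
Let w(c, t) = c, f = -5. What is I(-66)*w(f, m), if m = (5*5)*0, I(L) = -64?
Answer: 320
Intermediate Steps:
m = 0 (m = 25*0 = 0)
I(-66)*w(f, m) = -64*(-5) = 320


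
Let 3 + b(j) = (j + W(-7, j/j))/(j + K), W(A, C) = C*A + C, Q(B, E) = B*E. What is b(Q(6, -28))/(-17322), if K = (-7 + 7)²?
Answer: 55/485016 ≈ 0.00011340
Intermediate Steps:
W(A, C) = C + A*C (W(A, C) = A*C + C = C + A*C)
K = 0 (K = 0² = 0)
b(j) = -3 + (-6 + j)/j (b(j) = -3 + (j + (j/j)*(1 - 7))/(j + 0) = -3 + (j + 1*(-6))/j = -3 + (j - 6)/j = -3 + (-6 + j)/j)
b(Q(6, -28))/(-17322) = (-2 - 6/(6*(-28)))/(-17322) = (-2 - 6/(-168))*(-1/17322) = (-2 - 6*(-1/168))*(-1/17322) = (-2 + 1/28)*(-1/17322) = -55/28*(-1/17322) = 55/485016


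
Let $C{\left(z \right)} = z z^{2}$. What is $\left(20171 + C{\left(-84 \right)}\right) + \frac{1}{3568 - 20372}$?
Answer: $- \frac{9620844533}{16804} \approx -5.7253 \cdot 10^{5}$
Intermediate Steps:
$C{\left(z \right)} = z^{3}$
$\left(20171 + C{\left(-84 \right)}\right) + \frac{1}{3568 - 20372} = \left(20171 + \left(-84\right)^{3}\right) + \frac{1}{3568 - 20372} = \left(20171 - 592704\right) + \frac{1}{-16804} = -572533 - \frac{1}{16804} = - \frac{9620844533}{16804}$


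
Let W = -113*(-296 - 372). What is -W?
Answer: -75484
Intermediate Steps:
W = 75484 (W = -113*(-668) = 75484)
-W = -1*75484 = -75484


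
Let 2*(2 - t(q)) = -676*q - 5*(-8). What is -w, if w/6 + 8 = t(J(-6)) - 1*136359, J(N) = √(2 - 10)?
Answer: 818310 - 4056*I*√2 ≈ 8.1831e+5 - 5736.0*I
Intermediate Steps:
J(N) = 2*I*√2 (J(N) = √(-8) = 2*I*√2)
t(q) = -18 + 338*q (t(q) = 2 - (-676*q - 5*(-8))/2 = 2 - (-676*q + 40)/2 = 2 - (40 - 676*q)/2 = 2 + (-20 + 338*q) = -18 + 338*q)
w = -818310 + 4056*I*√2 (w = -48 + 6*((-18 + 338*(2*I*√2)) - 1*136359) = -48 + 6*((-18 + 676*I*√2) - 136359) = -48 + 6*(-136377 + 676*I*√2) = -48 + (-818262 + 4056*I*√2) = -818310 + 4056*I*√2 ≈ -8.1831e+5 + 5736.0*I)
-w = -(-818310 + 4056*I*√2) = 818310 - 4056*I*√2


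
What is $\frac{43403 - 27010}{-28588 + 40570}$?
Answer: $\frac{16393}{11982} \approx 1.3681$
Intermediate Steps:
$\frac{43403 - 27010}{-28588 + 40570} = \frac{16393}{11982}$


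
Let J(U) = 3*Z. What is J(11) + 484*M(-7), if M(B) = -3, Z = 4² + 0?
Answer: -1404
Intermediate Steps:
Z = 16 (Z = 16 + 0 = 16)
J(U) = 48 (J(U) = 3*16 = 48)
J(11) + 484*M(-7) = 48 + 484*(-3) = 48 - 1452 = -1404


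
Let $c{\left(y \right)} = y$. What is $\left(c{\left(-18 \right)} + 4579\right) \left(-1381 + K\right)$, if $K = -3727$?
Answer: $-23297588$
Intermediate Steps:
$\left(c{\left(-18 \right)} + 4579\right) \left(-1381 + K\right) = \left(-18 + 4579\right) \left(-1381 - 3727\right) = 4561 \left(-5108\right) = -23297588$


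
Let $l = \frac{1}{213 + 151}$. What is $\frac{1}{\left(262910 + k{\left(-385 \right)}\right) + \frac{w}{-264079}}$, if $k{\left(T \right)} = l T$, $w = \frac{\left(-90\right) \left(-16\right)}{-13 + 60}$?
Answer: $\frac{645409076}{169683817452065} \approx 3.8036 \cdot 10^{-6}$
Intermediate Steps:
$w = \frac{1440}{47} \approx 30.638$
$l = \frac{1}{364} \approx 0.0027473$
$k{\left(T \right)} = \frac{T}{364}$
$\frac{1}{\left(262910 + k{\left(-385 \right)}\right) + \frac{w}{-264079}} = \frac{1}{\left(262910 + \frac{1}{364} \left(-385\right)\right) + \frac{1440}{47 \left(-264079\right)}} = \frac{1}{\left(262910 - \frac{55}{52}\right) + \frac{1440}{47} \left(- \frac{1}{264079}\right)} = \frac{1}{\frac{13671265}{52} - \frac{1440}{12411713}} = \frac{1}{\frac{169683817452065}{645409076}} = \frac{645409076}{169683817452065}$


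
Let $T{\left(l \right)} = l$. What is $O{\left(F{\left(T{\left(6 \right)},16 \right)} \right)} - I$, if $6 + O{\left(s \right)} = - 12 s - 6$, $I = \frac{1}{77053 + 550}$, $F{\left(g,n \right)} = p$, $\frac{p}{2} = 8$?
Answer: $- \frac{15831013}{77603} \approx -204.0$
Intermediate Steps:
$p = 16$ ($p = 2 \cdot 8 = 16$)
$F{\left(g,n \right)} = 16$
$I = \frac{1}{77603} \approx 1.2886 \cdot 10^{-5}$
$O{\left(s \right)} = -12 - 12 s$ ($O{\left(s \right)} = -6 - \left(6 + 12 s\right) = -12 - 12 s$)
$O{\left(F{\left(T{\left(6 \right)},16 \right)} \right)} - I = \left(-12 - 192\right) - \frac{1}{77603} = -204 - \frac{1}{77603} = - \frac{15831013}{77603}$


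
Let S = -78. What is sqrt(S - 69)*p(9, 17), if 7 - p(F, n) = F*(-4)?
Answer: 301*I*sqrt(3) ≈ 521.35*I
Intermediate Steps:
p(F, n) = 7 + 4*F (p(F, n) = 7 - F*(-4) = 7 - (-4)*F = 7 + 4*F)
sqrt(S - 69)*p(9, 17) = sqrt(-78 - 69)*(7 + 4*9) = sqrt(-147)*(7 + 36) = (7*I*sqrt(3))*43 = 301*I*sqrt(3)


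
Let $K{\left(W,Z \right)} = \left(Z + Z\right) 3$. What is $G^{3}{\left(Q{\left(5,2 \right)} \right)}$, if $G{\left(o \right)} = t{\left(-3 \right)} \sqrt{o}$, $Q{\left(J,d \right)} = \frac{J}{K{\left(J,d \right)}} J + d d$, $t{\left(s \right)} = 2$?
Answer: $\frac{73 \sqrt{219}}{9} \approx 120.03$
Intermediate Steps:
$K{\left(W,Z \right)} = 6 Z$ ($K{\left(W,Z \right)} = 2 Z 3 = 6 Z$)
$Q{\left(J,d \right)} = d^{2} + \frac{J^{2}}{6 d}$ ($Q{\left(J,d \right)} = \frac{J}{6 d} J + d d = J \frac{1}{6 d} J + d^{2} = \frac{J}{6 d} J + d^{2} = \frac{J^{2}}{6 d} + d^{2} = d^{2} + \frac{J^{2}}{6 d}$)
$G{\left(o \right)} = 2 \sqrt{o}$
$G^{3}{\left(Q{\left(5,2 \right)} \right)} = \left(2 \sqrt{\frac{2^{3} + \frac{5^{2}}{6}}{2}}\right)^{3} = \left(2 \sqrt{\frac{8 + \frac{1}{6} \cdot 25}{2}}\right)^{3} = \left(2 \sqrt{\frac{8 + \frac{25}{6}}{2}}\right)^{3} = \left(2 \sqrt{\frac{1}{2} \cdot \frac{73}{6}}\right)^{3} = \left(2 \sqrt{\frac{73}{12}}\right)^{3} = \left(2 \frac{\sqrt{219}}{6}\right)^{3} = \left(\frac{\sqrt{219}}{3}\right)^{3} = \frac{73 \sqrt{219}}{9}$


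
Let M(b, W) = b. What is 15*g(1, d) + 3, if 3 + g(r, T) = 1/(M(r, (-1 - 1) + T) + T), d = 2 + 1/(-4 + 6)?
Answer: -264/7 ≈ -37.714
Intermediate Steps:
d = 5/2 (d = 2 + 1/2 = 2 + ½ = 5/2 ≈ 2.5000)
g(r, T) = -3 + 1/(T + r) (g(r, T) = -3 + 1/(r + T) = -3 + 1/(T + r))
15*g(1, d) + 3 = 15*((1 - 3*5/2 - 3*1)/(5/2 + 1)) + 3 = 15*((1 - 15/2 - 3)/(7/2)) + 3 = 15*((2/7)*(-19/2)) + 3 = 15*(-19/7) + 3 = -285/7 + 3 = -264/7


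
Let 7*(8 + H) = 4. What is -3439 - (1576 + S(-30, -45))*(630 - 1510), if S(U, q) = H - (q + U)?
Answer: 10100327/7 ≈ 1.4429e+6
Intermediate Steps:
H = -52/7 (H = -8 + (⅐)*4 = -8 + 4/7 = -52/7 ≈ -7.4286)
S(U, q) = -52/7 - U - q (S(U, q) = -52/7 - (q + U) = -52/7 - (U + q) = -52/7 + (-U - q) = -52/7 - U - q)
-3439 - (1576 + S(-30, -45))*(630 - 1510) = -3439 - (1576 + (-52/7 - 1*(-30) - 1*(-45)))*(630 - 1510) = -3439 - (1576 + (-52/7 + 30 + 45))*(-880) = -3439 - (1576 + 473/7)*(-880) = -3439 - 11505*(-880)/7 = -3439 - 1*(-10124400/7) = -3439 + 10124400/7 = 10100327/7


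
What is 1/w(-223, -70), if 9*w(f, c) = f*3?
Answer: -3/223 ≈ -0.013453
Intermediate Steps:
w(f, c) = f/3 (w(f, c) = (f*3)/9 = (3*f)/9 = f/3)
1/w(-223, -70) = 1/((1/3)*(-223)) = 1/(-223/3) = -3/223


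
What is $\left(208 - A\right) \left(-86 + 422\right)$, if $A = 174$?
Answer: $11424$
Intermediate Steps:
$\left(208 - A\right) \left(-86 + 422\right) = \left(208 - 174\right) \left(-86 + 422\right) = \left(208 - 174\right) 336 = 34 \cdot 336 = 11424$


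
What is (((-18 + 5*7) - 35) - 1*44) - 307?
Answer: -369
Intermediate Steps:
(((-18 + 5*7) - 35) - 1*44) - 307 = (((-18 + 35) - 35) - 44) - 307 = ((17 - 35) - 44) - 307 = (-18 - 44) - 307 = -62 - 307 = -369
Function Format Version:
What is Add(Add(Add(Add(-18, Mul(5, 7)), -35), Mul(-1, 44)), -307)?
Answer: -369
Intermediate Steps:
Add(Add(Add(Add(-18, Mul(5, 7)), -35), Mul(-1, 44)), -307) = Add(Add(Add(Add(-18, 35), -35), -44), -307) = Add(Add(Add(17, -35), -44), -307) = Add(Add(-18, -44), -307) = Add(-62, -307) = -369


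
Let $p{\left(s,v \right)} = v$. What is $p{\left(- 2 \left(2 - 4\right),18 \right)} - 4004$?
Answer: $-3986$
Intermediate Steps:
$p{\left(- 2 \left(2 - 4\right),18 \right)} - 4004 = 18 - 4004 = -3986$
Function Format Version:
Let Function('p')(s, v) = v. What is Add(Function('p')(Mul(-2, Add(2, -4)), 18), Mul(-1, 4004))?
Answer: -3986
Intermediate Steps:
Add(Function('p')(Mul(-2, Add(2, -4)), 18), Mul(-1, 4004)) = Add(18, Mul(-1, 4004)) = Add(18, -4004) = -3986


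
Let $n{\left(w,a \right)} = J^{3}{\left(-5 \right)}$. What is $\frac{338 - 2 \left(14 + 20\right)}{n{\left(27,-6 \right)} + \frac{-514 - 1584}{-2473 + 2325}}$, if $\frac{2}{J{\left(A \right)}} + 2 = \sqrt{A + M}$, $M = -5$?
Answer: $\frac{19980 \left(\sqrt{10} - 26 i\right)}{- 27570 i + 1049 \sqrt{10}} \approx 18.845 + 0.024253 i$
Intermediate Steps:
$J{\left(A \right)} = \frac{2}{-2 + \sqrt{-5 + A}}$ ($J{\left(A \right)} = \frac{2}{-2 + \sqrt{A - 5}} = \frac{2}{-2 + \sqrt{-5 + A}}$)
$n{\left(w,a \right)} = \frac{8}{\left(-2 + i \sqrt{10}\right)^{3}}$ ($n{\left(w,a \right)} = \left(\frac{2}{-2 + \sqrt{-5 - 5}}\right)^{3} = \left(\frac{2}{-2 + \sqrt{-10}}\right)^{3} = \left(\frac{2}{-2 + i \sqrt{10}}\right)^{3} = \frac{8}{\left(-2 + i \sqrt{10}\right)^{3}}$)
$\frac{338 - 2 \left(14 + 20\right)}{n{\left(27,-6 \right)} + \frac{-514 - 1584}{-2473 + 2325}} = \frac{338 - 2 \left(14 + 20\right)}{- \frac{8}{\left(2 - i \sqrt{10}\right)^{3}} + \frac{-514 - 1584}{-2473 + 2325}} = \frac{338 - 68}{- \frac{8}{\left(2 - i \sqrt{10}\right)^{3}} - \frac{2098}{-148}} = \frac{338 - 68}{- \frac{8}{\left(2 - i \sqrt{10}\right)^{3}} - - \frac{1049}{74}} = \frac{270}{- \frac{8}{\left(2 - i \sqrt{10}\right)^{3}} + \frac{1049}{74}} = \frac{270}{\frac{1049}{74} - \frac{8}{\left(2 - i \sqrt{10}\right)^{3}}}$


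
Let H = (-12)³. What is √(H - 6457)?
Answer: I*√8185 ≈ 90.471*I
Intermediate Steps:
H = -1728
√(H - 6457) = √(-1728 - 6457) = √(-8185) = I*√8185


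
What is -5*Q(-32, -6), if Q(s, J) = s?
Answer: 160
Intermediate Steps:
-5*Q(-32, -6) = -5*(-32) = 160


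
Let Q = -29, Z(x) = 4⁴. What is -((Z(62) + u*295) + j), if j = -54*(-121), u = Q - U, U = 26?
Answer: 9435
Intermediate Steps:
Z(x) = 256
u = -55 (u = -29 - 1*26 = -29 - 26 = -55)
j = 6534
-((Z(62) + u*295) + j) = -((256 - 55*295) + 6534) = -((256 - 16225) + 6534) = -(-15969 + 6534) = -1*(-9435) = 9435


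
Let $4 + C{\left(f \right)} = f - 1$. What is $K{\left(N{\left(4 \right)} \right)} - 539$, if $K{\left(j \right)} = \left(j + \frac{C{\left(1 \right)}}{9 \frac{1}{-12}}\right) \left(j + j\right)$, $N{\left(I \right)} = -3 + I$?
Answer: $- \frac{1579}{3} \approx -526.33$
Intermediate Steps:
$C{\left(f \right)} = -5 + f$ ($C{\left(f \right)} = -4 + \left(f - 1\right) = -4 + \left(-1 + f\right) = -5 + f$)
$K{\left(j \right)} = 2 j \left(\frac{16}{3} + j\right)$ ($K{\left(j \right)} = \left(j + \frac{-5 + 1}{9 \frac{1}{-12}}\right) \left(j + j\right) = \left(j - \frac{4}{9 \left(- \frac{1}{12}\right)}\right) 2 j = \left(j - \frac{4}{- \frac{3}{4}}\right) 2 j = \left(j - - \frac{16}{3}\right) 2 j = \left(j + \frac{16}{3}\right) 2 j = \left(\frac{16}{3} + j\right) 2 j = 2 j \left(\frac{16}{3} + j\right)$)
$K{\left(N{\left(4 \right)} \right)} - 539 = \frac{2 \left(-3 + 4\right) \left(16 + 3 \left(-3 + 4\right)\right)}{3} - 539 = \frac{2}{3} \cdot 1 \left(16 + 3 \cdot 1\right) - 539 = \frac{2}{3} \cdot 1 \left(16 + 3\right) - 539 = \frac{2}{3} \cdot 1 \cdot 19 - 539 = \frac{38}{3} - 539 = - \frac{1579}{3}$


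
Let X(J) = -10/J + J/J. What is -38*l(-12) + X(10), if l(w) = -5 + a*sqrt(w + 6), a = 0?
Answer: 190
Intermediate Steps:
X(J) = 1 - 10/J (X(J) = -10/J + 1 = 1 - 10/J)
l(w) = -5 (l(w) = -5 + 0*sqrt(w + 6) = -5 + 0*sqrt(6 + w) = -5 + 0 = -5)
-38*l(-12) + X(10) = -38*(-5) + (-10 + 10)/10 = 190 + (1/10)*0 = 190 + 0 = 190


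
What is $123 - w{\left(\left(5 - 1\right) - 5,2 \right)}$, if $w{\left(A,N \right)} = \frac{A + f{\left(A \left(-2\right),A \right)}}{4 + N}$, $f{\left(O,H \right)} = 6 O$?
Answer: $\frac{727}{6} \approx 121.17$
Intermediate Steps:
$w{\left(A,N \right)} = - \frac{11 A}{4 + N}$ ($w{\left(A,N \right)} = \frac{A + 6 A \left(-2\right)}{4 + N} = \frac{A + 6 \left(- 2 A\right)}{4 + N} = \frac{A - 12 A}{4 + N} = \frac{\left(-11\right) A}{4 + N} = - \frac{11 A}{4 + N}$)
$123 - w{\left(\left(5 - 1\right) - 5,2 \right)} = 123 - - \frac{11 \left(\left(5 - 1\right) - 5\right)}{4 + 2} = 123 - - \frac{11 \left(4 - 5\right)}{6} = 123 - \left(-11\right) \left(-1\right) \frac{1}{6} = 123 - \frac{11}{6} = \frac{727}{6}$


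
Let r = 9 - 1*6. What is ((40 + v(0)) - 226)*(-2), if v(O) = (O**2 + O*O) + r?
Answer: 366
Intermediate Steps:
r = 3 (r = 9 - 6 = 3)
v(O) = 3 + 2*O**2 (v(O) = (O**2 + O*O) + 3 = (O**2 + O**2) + 3 = 2*O**2 + 3 = 3 + 2*O**2)
((40 + v(0)) - 226)*(-2) = ((40 + (3 + 2*0**2)) - 226)*(-2) = ((40 + (3 + 2*0)) - 226)*(-2) = ((40 + (3 + 0)) - 226)*(-2) = ((40 + 3) - 226)*(-2) = (43 - 226)*(-2) = -183*(-2) = 366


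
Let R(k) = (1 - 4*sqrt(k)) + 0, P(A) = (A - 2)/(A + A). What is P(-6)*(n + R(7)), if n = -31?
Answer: -20 - 8*sqrt(7)/3 ≈ -27.055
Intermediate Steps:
P(A) = (-2 + A)/(2*A) (P(A) = (-2 + A)/((2*A)) = (-2 + A)*(1/(2*A)) = (-2 + A)/(2*A))
R(k) = 1 - 4*sqrt(k)
P(-6)*(n + R(7)) = ((1/2)*(-2 - 6)/(-6))*(-31 + (1 - 4*sqrt(7))) = ((1/2)*(-1/6)*(-8))*(-30 - 4*sqrt(7)) = 2*(-30 - 4*sqrt(7))/3 = -20 - 8*sqrt(7)/3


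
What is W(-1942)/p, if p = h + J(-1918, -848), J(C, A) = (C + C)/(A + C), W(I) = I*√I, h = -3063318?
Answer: 1342893*I*√1942/2118283438 ≈ 0.027937*I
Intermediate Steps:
W(I) = I^(3/2)
J(C, A) = 2*C/(A + C) (J(C, A) = (2*C)/(A + C) = 2*C/(A + C))
p = -4236566876/1383 (p = -3063318 + 2*(-1918)/(-848 - 1918) = -3063318 + 2*(-1918)/(-2766) = -3063318 + 2*(-1918)*(-1/2766) = -3063318 + 1918/1383 = -4236566876/1383 ≈ -3.0633e+6)
W(-1942)/p = (-1942)^(3/2)/(-4236566876/1383) = -1942*I*√1942*(-1383/4236566876) = 1342893*I*√1942/2118283438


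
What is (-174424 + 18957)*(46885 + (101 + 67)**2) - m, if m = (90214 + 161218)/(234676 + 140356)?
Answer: -547404718993166/46879 ≈ -1.1677e+10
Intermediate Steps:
m = 31429/46879 (m = 251432/375032 = 251432*(1/375032) = 31429/46879 ≈ 0.67043)
(-174424 + 18957)*(46885 + (101 + 67)**2) - m = (-174424 + 18957)*(46885 + (101 + 67)**2) - 1*31429/46879 = -155467*(46885 + 168**2) - 31429/46879 = -155467*(46885 + 28224) - 31429/46879 = -155467*75109 - 31429/46879 = -11676970903 - 31429/46879 = -547404718993166/46879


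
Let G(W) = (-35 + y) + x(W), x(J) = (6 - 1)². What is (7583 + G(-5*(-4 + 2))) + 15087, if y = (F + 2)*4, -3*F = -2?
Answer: 68012/3 ≈ 22671.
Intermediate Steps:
F = ⅔ (F = -⅓*(-2) = ⅔ ≈ 0.66667)
y = 32/3 (y = (⅔ + 2)*4 = (8/3)*4 = 32/3 ≈ 10.667)
x(J) = 25 (x(J) = 5² = 25)
G(W) = ⅔ (G(W) = (-35 + 32/3) + 25 = -73/3 + 25 = ⅔)
(7583 + G(-5*(-4 + 2))) + 15087 = (7583 + ⅔) + 15087 = 22751/3 + 15087 = 68012/3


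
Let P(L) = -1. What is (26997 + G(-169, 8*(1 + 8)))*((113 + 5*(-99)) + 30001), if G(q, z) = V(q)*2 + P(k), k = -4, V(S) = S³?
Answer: -285130917018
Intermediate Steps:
G(q, z) = -1 + 2*q³ (G(q, z) = q³*2 - 1 = 2*q³ - 1 = -1 + 2*q³)
(26997 + G(-169, 8*(1 + 8)))*((113 + 5*(-99)) + 30001) = (26997 + (-1 + 2*(-169)³))*((113 + 5*(-99)) + 30001) = (26997 + (-1 + 2*(-4826809)))*((113 - 495) + 30001) = (26997 + (-1 - 9653618))*(-382 + 30001) = (26997 - 9653619)*29619 = -9626622*29619 = -285130917018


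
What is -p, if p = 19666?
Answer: -19666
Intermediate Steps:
-p = -1*19666 = -19666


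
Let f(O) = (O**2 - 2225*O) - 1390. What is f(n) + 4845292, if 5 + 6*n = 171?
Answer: 43047982/9 ≈ 4.7831e+6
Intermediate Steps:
n = 83/3 (n = -5/6 + (1/6)*171 = -5/6 + 57/2 = 83/3 ≈ 27.667)
f(O) = -1390 + O**2 - 2225*O
f(n) + 4845292 = (-1390 + (83/3)**2 - 2225*83/3) + 4845292 = (-1390 + 6889/9 - 184675/3) + 4845292 = -559646/9 + 4845292 = 43047982/9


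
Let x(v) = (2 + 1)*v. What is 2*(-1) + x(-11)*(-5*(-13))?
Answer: -2147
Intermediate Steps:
x(v) = 3*v
2*(-1) + x(-11)*(-5*(-13)) = 2*(-1) + (3*(-11))*(-5*(-13)) = -2 - 33*65 = -2 - 2145 = -2147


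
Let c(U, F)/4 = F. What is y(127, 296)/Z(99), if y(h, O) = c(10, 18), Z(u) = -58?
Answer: -36/29 ≈ -1.2414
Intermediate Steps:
c(U, F) = 4*F
y(h, O) = 72 (y(h, O) = 4*18 = 72)
y(127, 296)/Z(99) = 72/(-58) = 72*(-1/58) = -36/29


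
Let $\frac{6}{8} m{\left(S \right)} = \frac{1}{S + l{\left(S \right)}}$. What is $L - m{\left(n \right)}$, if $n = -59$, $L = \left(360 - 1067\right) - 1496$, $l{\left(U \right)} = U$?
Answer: $- \frac{389929}{177} \approx -2203.0$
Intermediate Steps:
$L = -2203$ ($L = -707 - 1496 = -2203$)
$m{\left(S \right)} = \frac{2}{3 S}$ ($m{\left(S \right)} = \frac{4}{3 \left(S + S\right)} = \frac{4}{3 \cdot 2 S} = \frac{4 \frac{1}{2 S}}{3} = \frac{2}{3 S}$)
$L - m{\left(n \right)} = -2203 - \frac{2}{3 \left(-59\right)} = -2203 - \frac{2}{3} \left(- \frac{1}{59}\right) = -2203 - - \frac{2}{177} = -2203 + \frac{2}{177} = - \frac{389929}{177}$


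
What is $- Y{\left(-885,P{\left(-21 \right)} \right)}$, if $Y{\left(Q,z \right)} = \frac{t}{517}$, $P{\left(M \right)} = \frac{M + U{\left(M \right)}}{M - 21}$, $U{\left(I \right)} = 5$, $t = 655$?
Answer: $- \frac{655}{517} \approx -1.2669$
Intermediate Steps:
$P{\left(M \right)} = \frac{5 + M}{-21 + M}$ ($P{\left(M \right)} = \frac{M + 5}{M - 21} = \frac{5 + M}{-21 + M}$)
$Y{\left(Q,z \right)} = \frac{655}{517}$
$- Y{\left(-885,P{\left(-21 \right)} \right)} = \left(-1\right) \frac{655}{517} = - \frac{655}{517}$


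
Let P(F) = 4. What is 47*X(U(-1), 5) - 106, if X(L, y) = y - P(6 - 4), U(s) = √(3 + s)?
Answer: -59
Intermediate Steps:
X(L, y) = -4 + y (X(L, y) = y - 1*4 = y - 4 = -4 + y)
47*X(U(-1), 5) - 106 = 47*(-4 + 5) - 106 = 47*1 - 106 = 47 - 106 = -59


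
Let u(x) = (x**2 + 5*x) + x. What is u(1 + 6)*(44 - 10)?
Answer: 3094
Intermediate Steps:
u(x) = x**2 + 6*x
u(1 + 6)*(44 - 10) = ((1 + 6)*(6 + (1 + 6)))*(44 - 10) = (7*(6 + 7))*34 = (7*13)*34 = 91*34 = 3094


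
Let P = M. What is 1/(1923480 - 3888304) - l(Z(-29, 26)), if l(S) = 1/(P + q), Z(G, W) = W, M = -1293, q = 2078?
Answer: -1965609/1542386840 ≈ -0.0012744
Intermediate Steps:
P = -1293
l(S) = 1/785 (l(S) = 1/(-1293 + 2078) = 1/785)
1/(1923480 - 3888304) - l(Z(-29, 26)) = 1/(1923480 - 3888304) - 1*1/785 = 1/(-1964824) - 1/785 = -1/1964824 - 1/785 = -1965609/1542386840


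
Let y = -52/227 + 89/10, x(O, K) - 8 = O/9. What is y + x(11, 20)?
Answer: 365557/20430 ≈ 17.893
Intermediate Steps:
x(O, K) = 8 + O/9
y = 19683/2270 (y = -52*1/227 + 89*(⅒) = -52/227 + 89/10 = 19683/2270 ≈ 8.6709)
y + x(11, 20) = 19683/2270 + (8 + (⅑)*11) = 19683/2270 + (8 + 11/9) = 19683/2270 + 83/9 = 365557/20430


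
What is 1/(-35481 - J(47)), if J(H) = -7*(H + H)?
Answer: -1/34823 ≈ -2.8717e-5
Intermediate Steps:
J(H) = -14*H
1/(-35481 - J(47)) = 1/(-35481 - (-14)*47) = 1/(-35481 - 1*(-658)) = 1/(-35481 + 658) = 1/(-34823) = -1/34823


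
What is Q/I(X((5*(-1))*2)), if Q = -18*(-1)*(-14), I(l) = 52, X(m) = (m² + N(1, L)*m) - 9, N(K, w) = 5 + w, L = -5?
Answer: -63/13 ≈ -4.8462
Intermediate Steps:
X(m) = -9 + m² (X(m) = (m² + (5 - 5)*m) - 9 = (m² + 0*m) - 9 = (m² + 0) - 9 = m² - 9 = -9 + m²)
Q = -252 (Q = 18*(-14) = -252)
Q/I(X((5*(-1))*2)) = -252/52 = -252*1/52 = -63/13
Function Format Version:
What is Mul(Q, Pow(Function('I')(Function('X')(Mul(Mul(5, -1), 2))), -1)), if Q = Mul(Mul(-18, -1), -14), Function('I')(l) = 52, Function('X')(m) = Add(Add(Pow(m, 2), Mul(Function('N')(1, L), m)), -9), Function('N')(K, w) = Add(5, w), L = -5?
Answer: Rational(-63, 13) ≈ -4.8462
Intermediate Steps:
Function('X')(m) = Add(-9, Pow(m, 2)) (Function('X')(m) = Add(Add(Pow(m, 2), Mul(Add(5, -5), m)), -9) = Add(Add(Pow(m, 2), Mul(0, m)), -9) = Add(Add(Pow(m, 2), 0), -9) = Add(Pow(m, 2), -9) = Add(-9, Pow(m, 2)))
Q = -252 (Q = Mul(18, -14) = -252)
Mul(Q, Pow(Function('I')(Function('X')(Mul(Mul(5, -1), 2))), -1)) = Mul(-252, Pow(52, -1)) = Mul(-252, Rational(1, 52)) = Rational(-63, 13)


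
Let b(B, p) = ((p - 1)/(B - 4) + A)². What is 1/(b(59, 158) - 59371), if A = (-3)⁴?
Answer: -3025/158326731 ≈ -1.9106e-5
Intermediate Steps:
A = 81
b(B, p) = (81 + (-1 + p)/(-4 + B))² (b(B, p) = ((p - 1)/(B - 4) + 81)² = ((-1 + p)/(-4 + B) + 81)² = (81 + (-1 + p)/(-4 + B))²)
1/(b(59, 158) - 59371) = 1/((-325 + 158 + 81*59)²/(-4 + 59)² - 59371) = 1/((-325 + 158 + 4779)²/55² - 59371) = 1/((1/3025)*4612² - 59371) = 1/((1/3025)*21270544 - 59371) = 1/(21270544/3025 - 59371) = 1/(-158326731/3025) = -3025/158326731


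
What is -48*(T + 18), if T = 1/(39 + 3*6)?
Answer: -16432/19 ≈ -864.84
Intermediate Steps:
T = 1/57 (T = 1/(39 + 18) = 1/57 ≈ 0.017544)
-48*(T + 18) = -48*(1/57 + 18) = -48*1027/57 = -16432/19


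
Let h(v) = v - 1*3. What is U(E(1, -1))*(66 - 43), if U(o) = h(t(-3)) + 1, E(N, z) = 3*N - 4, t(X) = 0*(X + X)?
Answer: -46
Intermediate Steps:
t(X) = 0 (t(X) = 0*(2*X) = 0)
h(v) = -3 + v (h(v) = v - 3 = -3 + v)
E(N, z) = -4 + 3*N
U(o) = -2 (U(o) = (-3 + 0) + 1 = -3 + 1 = -2)
U(E(1, -1))*(66 - 43) = -2*(66 - 43) = -2*23 = -46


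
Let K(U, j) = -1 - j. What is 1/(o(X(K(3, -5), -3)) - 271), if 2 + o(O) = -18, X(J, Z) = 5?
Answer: -1/291 ≈ -0.0034364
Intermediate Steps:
o(O) = -20 (o(O) = -2 - 18 = -20)
1/(o(X(K(3, -5), -3)) - 271) = 1/(-20 - 271) = 1/(-291) = -1/291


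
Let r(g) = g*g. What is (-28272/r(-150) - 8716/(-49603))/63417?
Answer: -100522168/5898137720625 ≈ -1.7043e-5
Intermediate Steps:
r(g) = g²
(-28272/r(-150) - 8716/(-49603))/63417 = (-28272/((-150)²) - 8716/(-49603))/63417 = (-28272/22500 - 8716*(-1/49603))*(1/63417) = (-28272*1/22500 + 8716/49603)*(1/63417) = (-2356/1875 + 8716/49603)*(1/63417) = -100522168/93005625*1/63417 = -100522168/5898137720625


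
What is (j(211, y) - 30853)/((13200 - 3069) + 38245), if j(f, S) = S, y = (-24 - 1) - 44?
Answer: -15461/24188 ≈ -0.63920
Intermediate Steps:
y = -69 (y = -25 - 44 = -69)
(j(211, y) - 30853)/((13200 - 3069) + 38245) = (-69 - 30853)/((13200 - 3069) + 38245) = -30922/(10131 + 38245) = -30922/48376 = -30922*1/48376 = -15461/24188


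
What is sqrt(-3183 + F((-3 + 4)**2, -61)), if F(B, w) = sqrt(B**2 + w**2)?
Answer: sqrt(-3183 + sqrt(3722)) ≈ 55.875*I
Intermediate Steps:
sqrt(-3183 + F((-3 + 4)**2, -61)) = sqrt(-3183 + sqrt(((-3 + 4)**2)**2 + (-61)**2)) = sqrt(-3183 + sqrt((1**2)**2 + 3721)) = sqrt(-3183 + sqrt(1**2 + 3721)) = sqrt(-3183 + sqrt(1 + 3721)) = sqrt(-3183 + sqrt(3722))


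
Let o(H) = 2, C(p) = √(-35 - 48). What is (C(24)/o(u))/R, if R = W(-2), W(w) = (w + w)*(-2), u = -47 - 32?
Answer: I*√83/16 ≈ 0.5694*I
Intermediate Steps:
C(p) = I*√83 (C(p) = √(-83) = I*√83)
u = -79
W(w) = -4*w (W(w) = (2*w)*(-2) = -4*w)
R = 8 (R = -4*(-2) = 8)
(C(24)/o(u))/R = ((I*√83)/2)/8 = ((I*√83)*(½))*(⅛) = (I*√83/2)*(⅛) = I*√83/16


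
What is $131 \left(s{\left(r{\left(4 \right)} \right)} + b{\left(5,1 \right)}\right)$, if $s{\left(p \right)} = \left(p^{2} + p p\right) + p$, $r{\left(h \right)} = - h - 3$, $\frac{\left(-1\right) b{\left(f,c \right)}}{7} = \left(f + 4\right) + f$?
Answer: $-917$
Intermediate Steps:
$b{\left(f,c \right)} = -28 - 14 f$ ($b{\left(f,c \right)} = - 7 \left(\left(f + 4\right) + f\right) = - 7 \left(\left(4 + f\right) + f\right) = - 7 \left(4 + 2 f\right) = -28 - 14 f$)
$r{\left(h \right)} = -3 - h$
$s{\left(p \right)} = p + 2 p^{2}$ ($s{\left(p \right)} = \left(p^{2} + p^{2}\right) + p = 2 p^{2} + p = p + 2 p^{2}$)
$131 \left(s{\left(r{\left(4 \right)} \right)} + b{\left(5,1 \right)}\right) = 131 \left(\left(-3 - 4\right) \left(1 + 2 \left(-3 - 4\right)\right) - 98\right) = 131 \left(- 7 \left(1 + 2 \left(-7\right)\right) - 98\right) = 131 \left(- 7 \left(1 - 14\right) - 98\right) = 131 \left(\left(-7\right) \left(-13\right) - 98\right) = 131 \left(91 - 98\right) = 131 \left(-7\right) = -917$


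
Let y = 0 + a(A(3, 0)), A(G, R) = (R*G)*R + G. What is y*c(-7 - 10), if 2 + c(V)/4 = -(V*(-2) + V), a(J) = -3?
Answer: 228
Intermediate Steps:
A(G, R) = G + G*R² (A(G, R) = (G*R)*R + G = G*R² + G = G + G*R²)
c(V) = -8 + 4*V (c(V) = -8 + 4*(-(V*(-2) + V)) = -8 + 4*(-(-2*V + V)) = -8 + 4*(-(-1)*V) = -8 + 4*V)
y = -3 (y = 0 - 3 = -3)
y*c(-7 - 10) = -3*(-8 + 4*(-7 - 10)) = -3*(-8 + 4*(-17)) = -3*(-8 - 68) = -3*(-76) = 228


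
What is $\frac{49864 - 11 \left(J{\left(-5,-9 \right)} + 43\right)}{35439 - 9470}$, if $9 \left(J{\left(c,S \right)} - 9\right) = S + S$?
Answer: $\frac{49314}{25969} \approx 1.899$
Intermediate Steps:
$J{\left(c,S \right)} = 9 + \frac{2 S}{9}$ ($J{\left(c,S \right)} = 9 + \frac{S + S}{9} = 9 + \frac{2 S}{9}$)
$\frac{49864 - 11 \left(J{\left(-5,-9 \right)} + 43\right)}{35439 - 9470} = \frac{49864 - 11 \left(\left(9 + \frac{2}{9} \left(-9\right)\right) + 43\right)}{35439 - 9470} = \frac{49864 - 11 \left(\left(9 - 2\right) + 43\right)}{25969} = \left(49864 - 11 \left(7 + 43\right)\right) \frac{1}{25969} = \left(49864 - 550\right) \frac{1}{25969} = 49314 \cdot \frac{1}{25969} = \frac{49314}{25969}$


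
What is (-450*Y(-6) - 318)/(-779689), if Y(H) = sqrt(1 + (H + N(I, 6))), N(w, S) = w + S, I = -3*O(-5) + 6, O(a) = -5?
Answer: 318/779689 + 450*sqrt(22)/779689 ≈ 0.0031149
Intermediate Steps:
I = 21 (I = -3*(-5) + 6 = 15 + 6 = 21)
N(w, S) = S + w
Y(H) = sqrt(28 + H) (Y(H) = sqrt(1 + (H + (6 + 21))) = sqrt(1 + (H + 27)) = sqrt(1 + (27 + H)) = sqrt(28 + H))
(-450*Y(-6) - 318)/(-779689) = (-450*sqrt(28 - 6) - 318)/(-779689) = (-450*sqrt(22) - 318)*(-1/779689) = (-318 - 450*sqrt(22))*(-1/779689) = 318/779689 + 450*sqrt(22)/779689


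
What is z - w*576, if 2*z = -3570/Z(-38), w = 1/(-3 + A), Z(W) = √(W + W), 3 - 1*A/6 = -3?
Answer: -192/11 + 1785*I*√19/38 ≈ -17.455 + 204.75*I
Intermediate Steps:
A = 36 (A = 18 - 6*(-3) = 18 + 18 = 36)
Z(W) = √2*√W (Z(W) = √(2*W) = √2*√W)
w = 1/33 (w = 1/(-3 + 36) = 1/33 ≈ 0.030303)
z = 1785*I*√19/38 (z = (-3570*(-I*√19/38))/2 = (-(-1785)*I*√19/19)/2 = (1785*I*√19/19)/2 = 1785*I*√19/38 ≈ 204.75*I)
z - w*576 = 1785*I*√19/38 - 576/33 = 1785*I*√19/38 - 1*192/11 = 1785*I*√19/38 - 192/11 = -192/11 + 1785*I*√19/38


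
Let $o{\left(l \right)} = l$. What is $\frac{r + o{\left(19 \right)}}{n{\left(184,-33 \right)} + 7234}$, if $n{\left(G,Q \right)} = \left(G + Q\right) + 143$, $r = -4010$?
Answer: $- \frac{3991}{7528} \approx -0.53015$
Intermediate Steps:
$n{\left(G,Q \right)} = 143 + G + Q$
$\frac{r + o{\left(19 \right)}}{n{\left(184,-33 \right)} + 7234} = \frac{-4010 + 19}{\left(143 + 184 - 33\right) + 7234} = - \frac{3991}{294 + 7234} = - \frac{3991}{7528}$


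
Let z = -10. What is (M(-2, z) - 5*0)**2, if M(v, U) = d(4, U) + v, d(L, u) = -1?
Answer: 9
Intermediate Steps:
M(v, U) = -1 + v
(M(-2, z) - 5*0)**2 = ((-1 - 2) - 5*0)**2 = (-3 + 0)**2 = (-3)**2 = 9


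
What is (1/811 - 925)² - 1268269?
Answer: -271406124673/657721 ≈ -4.1265e+5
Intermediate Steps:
(1/811 - 925)² - 1268269 = (-750174/811)² - 1268269 = 562761030276/657721 - 1268269 = -271406124673/657721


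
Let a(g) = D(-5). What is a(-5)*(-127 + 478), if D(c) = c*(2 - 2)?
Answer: 0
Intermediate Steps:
D(c) = 0 (D(c) = c*0 = 0)
a(g) = 0
a(-5)*(-127 + 478) = 0*(-127 + 478) = 0*351 = 0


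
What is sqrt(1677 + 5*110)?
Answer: sqrt(2227) ≈ 47.191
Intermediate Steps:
sqrt(1677 + 5*110) = sqrt(1677 + 550) = sqrt(2227)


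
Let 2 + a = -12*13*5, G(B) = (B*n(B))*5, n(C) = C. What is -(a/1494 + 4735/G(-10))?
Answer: -668309/74700 ≈ -8.9466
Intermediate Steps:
G(B) = 5*B² (G(B) = (B*B)*5 = B²*5 = 5*B²)
a = -782 (a = -2 - 12*13*5 = -2 - 156*5 = -2 - 780 = -782)
-(a/1494 + 4735/G(-10)) = -(-782/1494 + 4735/((5*(-10)²))) = -(-782*1/1494 + 4735/((5*100))) = -(-391/747 + 4735/500) = -(-391/747 + 4735*(1/500)) = -(-391/747 + 947/100) = -1*668309/74700 = -668309/74700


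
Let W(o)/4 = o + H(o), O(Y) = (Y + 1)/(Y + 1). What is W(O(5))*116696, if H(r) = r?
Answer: 933568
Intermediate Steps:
O(Y) = 1 (O(Y) = (1 + Y)/(1 + Y) = 1)
W(o) = 8*o (W(o) = 4*(o + o) = 4*(2*o) = 8*o)
W(O(5))*116696 = (8*1)*116696 = 8*116696 = 933568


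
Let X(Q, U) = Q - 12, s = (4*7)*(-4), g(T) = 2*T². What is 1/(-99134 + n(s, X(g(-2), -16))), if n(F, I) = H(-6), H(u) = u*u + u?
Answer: -1/99104 ≈ -1.0090e-5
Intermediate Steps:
H(u) = u + u² (H(u) = u² + u = u + u²)
s = -112 (s = 28*(-4) = -112)
X(Q, U) = -12 + Q
n(F, I) = 30 (n(F, I) = -6*(1 - 6) = -6*(-5) = 30)
1/(-99134 + n(s, X(g(-2), -16))) = 1/(-99134 + 30) = 1/(-99104) = -1/99104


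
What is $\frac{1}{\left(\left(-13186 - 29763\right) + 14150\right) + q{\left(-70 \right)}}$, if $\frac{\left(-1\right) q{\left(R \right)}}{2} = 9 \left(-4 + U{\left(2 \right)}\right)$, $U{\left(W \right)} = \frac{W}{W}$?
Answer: $- \frac{1}{28745} \approx -3.4789 \cdot 10^{-5}$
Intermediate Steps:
$U{\left(W \right)} = 1$
$q{\left(R \right)} = 54$ ($q{\left(R \right)} = - 2 \cdot 9 \left(-4 + 1\right) = - 2 \cdot 9 \left(-3\right) = \left(-2\right) \left(-27\right) = 54$)
$\frac{1}{\left(\left(-13186 - 29763\right) + 14150\right) + q{\left(-70 \right)}} = \frac{1}{\left(\left(-13186 - 29763\right) + 14150\right) + 54} = \frac{1}{\left(-42949 + 14150\right) + 54} = \frac{1}{-28799 + 54} = \frac{1}{-28745} = - \frac{1}{28745}$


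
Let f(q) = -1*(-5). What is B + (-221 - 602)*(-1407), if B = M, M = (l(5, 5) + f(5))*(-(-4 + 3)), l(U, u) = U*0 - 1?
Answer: 1157965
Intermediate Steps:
l(U, u) = -1 (l(U, u) = 0 - 1 = -1)
f(q) = 5
M = 4 (M = (-1 + 5)*(-(-4 + 3)) = 4*(-1*(-1)) = 4*1 = 4)
B = 4
B + (-221 - 602)*(-1407) = 4 + (-221 - 602)*(-1407) = 4 - 823*(-1407) = 4 + 1157961 = 1157965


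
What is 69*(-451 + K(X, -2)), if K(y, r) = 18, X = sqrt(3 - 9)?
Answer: -29877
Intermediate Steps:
X = I*sqrt(6) (X = sqrt(-6) = I*sqrt(6) ≈ 2.4495*I)
69*(-451 + K(X, -2)) = 69*(-451 + 18) = 69*(-433) = -29877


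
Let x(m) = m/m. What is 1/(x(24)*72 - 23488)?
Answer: -1/23416 ≈ -4.2706e-5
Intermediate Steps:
x(m) = 1
1/(x(24)*72 - 23488) = 1/(1*72 - 23488) = 1/(72 - 23488) = 1/(-23416) = -1/23416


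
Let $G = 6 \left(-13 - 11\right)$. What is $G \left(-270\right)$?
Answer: $38880$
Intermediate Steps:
$G = -144$ ($G = 6 \left(-13 - 11\right) = 6 \left(-24\right) = -144$)
$G \left(-270\right) = \left(-144\right) \left(-270\right) = 38880$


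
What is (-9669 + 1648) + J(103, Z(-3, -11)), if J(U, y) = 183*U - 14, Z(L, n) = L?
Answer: 10814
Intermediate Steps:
J(U, y) = -14 + 183*U
(-9669 + 1648) + J(103, Z(-3, -11)) = (-9669 + 1648) + (-14 + 183*103) = -8021 + (-14 + 18849) = -8021 + 18835 = 10814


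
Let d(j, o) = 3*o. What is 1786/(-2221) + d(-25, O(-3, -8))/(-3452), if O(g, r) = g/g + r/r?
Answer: -3089299/3833446 ≈ -0.80588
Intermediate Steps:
O(g, r) = 2 (O(g, r) = 1 + 1 = 2)
1786/(-2221) + d(-25, O(-3, -8))/(-3452) = 1786/(-2221) + (3*2)/(-3452) = 1786*(-1/2221) + 6*(-1/3452) = -1786/2221 - 3/1726 = -3089299/3833446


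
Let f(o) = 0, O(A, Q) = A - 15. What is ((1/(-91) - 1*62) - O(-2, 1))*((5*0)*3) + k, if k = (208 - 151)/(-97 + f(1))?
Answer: -57/97 ≈ -0.58763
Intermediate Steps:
O(A, Q) = -15 + A
k = -57/97 (k = (208 - 151)/(-97 + 0) = 57/(-97) = 57*(-1/97) = -57/97 ≈ -0.58763)
((1/(-91) - 1*62) - O(-2, 1))*((5*0)*3) + k = ((1/(-91) - 1*62) - (-15 - 2))*((5*0)*3) - 57/97 = ((-1/91 - 62) - 1*(-17))*(0*3) - 57/97 = (-5643/91 + 17)*0 - 57/97 = -4096/91*0 - 57/97 = 0 - 57/97 = -57/97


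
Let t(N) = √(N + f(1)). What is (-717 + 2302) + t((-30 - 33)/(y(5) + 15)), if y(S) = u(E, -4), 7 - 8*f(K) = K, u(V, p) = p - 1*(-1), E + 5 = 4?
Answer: 1585 + 3*I*√2/2 ≈ 1585.0 + 2.1213*I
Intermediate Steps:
E = -1 (E = -5 + 4 = -1)
u(V, p) = 1 + p (u(V, p) = p + 1 = 1 + p)
f(K) = 7/8 - K/8
y(S) = -3 (y(S) = 1 - 4 = -3)
t(N) = √(¾ + N) (t(N) = √(N + (7/8 - ⅛*1)) = √(N + (7/8 - ⅛)) = √(N + ¾) = √(¾ + N))
(-717 + 2302) + t((-30 - 33)/(y(5) + 15)) = (-717 + 2302) + √(3 + 4*((-30 - 33)/(-3 + 15)))/2 = 1585 + √(3 + 4*(-63/12))/2 = 1585 + √(3 + 4*(-63*1/12))/2 = 1585 + √(3 + 4*(-21/4))/2 = 1585 + √(3 - 21)/2 = 1585 + √(-18)/2 = 1585 + (3*I*√2)/2 = 1585 + 3*I*√2/2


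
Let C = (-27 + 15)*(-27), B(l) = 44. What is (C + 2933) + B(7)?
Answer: 3301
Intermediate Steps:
C = 324 (C = -12*(-27) = 324)
(C + 2933) + B(7) = (324 + 2933) + 44 = 3257 + 44 = 3301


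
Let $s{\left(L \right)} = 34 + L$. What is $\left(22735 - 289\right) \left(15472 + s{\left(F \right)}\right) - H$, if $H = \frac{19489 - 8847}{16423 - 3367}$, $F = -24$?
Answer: $\frac{133443444935}{384} \approx 3.4751 \cdot 10^{8}$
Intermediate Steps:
$H = \frac{313}{384}$ ($H = \frac{10642}{13056} = 10642 \cdot \frac{1}{13056} = \frac{313}{384} \approx 0.8151$)
$\left(22735 - 289\right) \left(15472 + s{\left(F \right)}\right) - H = \left(22735 - 289\right) \left(15472 + \left(34 - 24\right)\right) - \frac{313}{384} = 22446 \left(15472 + 10\right) - \frac{313}{384} = 22446 \cdot 15482 - \frac{313}{384} = 347508972 - \frac{313}{384} = \frac{133443444935}{384}$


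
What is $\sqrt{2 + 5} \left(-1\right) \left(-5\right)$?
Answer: $5 \sqrt{7} \approx 13.229$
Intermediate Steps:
$\sqrt{2 + 5} \left(-1\right) \left(-5\right) = \sqrt{7} \left(-1\right) \left(-5\right) = - \sqrt{7} \left(-5\right) = 5 \sqrt{7}$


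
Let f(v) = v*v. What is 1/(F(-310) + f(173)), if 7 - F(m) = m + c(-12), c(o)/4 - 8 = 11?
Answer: 1/30170 ≈ 3.3146e-5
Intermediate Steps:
f(v) = v**2
c(o) = 76 (c(o) = 32 + 4*11 = 32 + 44 = 76)
F(m) = -69 - m (F(m) = 7 - (m + 76) = 7 - (76 + m) = 7 + (-76 - m) = -69 - m)
1/(F(-310) + f(173)) = 1/((-69 - 1*(-310)) + 173**2) = 1/((-69 + 310) + 29929) = 1/(241 + 29929) = 1/30170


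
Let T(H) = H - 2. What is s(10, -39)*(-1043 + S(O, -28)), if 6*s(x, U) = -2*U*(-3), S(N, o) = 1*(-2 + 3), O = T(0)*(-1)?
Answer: 40638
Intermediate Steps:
T(H) = -2 + H
O = 2 (O = (-2 + 0)*(-1) = -2*(-1) = 2)
S(N, o) = 1 (S(N, o) = 1*1 = 1)
s(x, U) = U (s(x, U) = (-2*U*(-3))/6 = (6*U)/6 = U)
s(10, -39)*(-1043 + S(O, -28)) = -39*(-1043 + 1) = -39*(-1042) = 40638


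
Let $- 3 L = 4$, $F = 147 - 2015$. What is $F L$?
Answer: $\frac{7472}{3} \approx 2490.7$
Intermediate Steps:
$F = -1868$ ($F = 147 - 2015 = -1868$)
$L = - \frac{4}{3}$ ($L = \left(- \frac{1}{3}\right) 4 = - \frac{4}{3} \approx -1.3333$)
$F L = \left(-1868\right) \left(- \frac{4}{3}\right) = \frac{7472}{3}$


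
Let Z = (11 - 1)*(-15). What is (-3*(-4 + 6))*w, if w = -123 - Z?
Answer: -162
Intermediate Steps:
Z = -150 (Z = 10*(-15) = -150)
w = 27 (w = -123 - 1*(-150) = -123 + 150 = 27)
(-3*(-4 + 6))*w = -3*(-4 + 6)*27 = -3*2*27 = -6*27 = -162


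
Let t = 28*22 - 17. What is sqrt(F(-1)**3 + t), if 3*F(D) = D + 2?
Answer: sqrt(48522)/9 ≈ 24.475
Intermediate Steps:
t = 599 (t = 616 - 17 = 599)
F(D) = 2/3 + D/3 (F(D) = (D + 2)/3 = (2 + D)/3 = 2/3 + D/3)
sqrt(F(-1)**3 + t) = sqrt((2/3 + (1/3)*(-1))**3 + 599) = sqrt((2/3 - 1/3)**3 + 599) = sqrt((1/3)**3 + 599) = sqrt(1/27 + 599) = sqrt(16174/27) = sqrt(48522)/9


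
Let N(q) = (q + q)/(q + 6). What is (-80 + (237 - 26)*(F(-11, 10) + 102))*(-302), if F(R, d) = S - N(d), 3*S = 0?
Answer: -12791663/2 ≈ -6.3958e+6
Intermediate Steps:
S = 0 (S = (⅓)*0 = 0)
N(q) = 2*q/(6 + q) (N(q) = (2*q)/(6 + q) = 2*q/(6 + q))
F(R, d) = -2*d/(6 + d) (F(R, d) = 0 - 2*d/(6 + d) = -2*d/(6 + d))
(-80 + (237 - 26)*(F(-11, 10) + 102))*(-302) = (-80 + (237 - 26)*(-2*10/(6 + 10) + 102))*(-302) = (-80 + 211*(-2*10/16 + 102))*(-302) = (-80 + 211*(-2*10*1/16 + 102))*(-302) = (-80 + 211*(-5/4 + 102))*(-302) = (-80 + 211*(403/4))*(-302) = (-80 + 85033/4)*(-302) = (84713/4)*(-302) = -12791663/2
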